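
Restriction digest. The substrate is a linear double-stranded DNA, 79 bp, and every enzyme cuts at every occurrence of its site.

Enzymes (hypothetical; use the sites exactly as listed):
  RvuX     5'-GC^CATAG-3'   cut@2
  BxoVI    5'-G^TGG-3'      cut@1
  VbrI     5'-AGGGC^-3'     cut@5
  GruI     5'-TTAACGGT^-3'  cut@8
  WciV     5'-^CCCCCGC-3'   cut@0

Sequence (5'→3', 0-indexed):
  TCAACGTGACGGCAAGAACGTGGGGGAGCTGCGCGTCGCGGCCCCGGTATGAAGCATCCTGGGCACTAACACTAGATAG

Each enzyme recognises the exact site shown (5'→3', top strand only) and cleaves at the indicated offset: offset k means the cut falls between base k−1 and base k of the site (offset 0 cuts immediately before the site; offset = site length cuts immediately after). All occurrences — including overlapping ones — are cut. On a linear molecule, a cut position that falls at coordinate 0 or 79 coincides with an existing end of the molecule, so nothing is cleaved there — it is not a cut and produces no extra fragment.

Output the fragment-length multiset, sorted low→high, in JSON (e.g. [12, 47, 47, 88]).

[20,59]

Scan for sites:
  RvuX (GCCATAG, off=2): no sites
  BxoVI GTGG/1: at [19] ⇒ [20]
  VbrI (AGGGC, off=5): no sites
  GruI (TTAACGGT, off=8): no sites
  WciV (CCCCCGC, off=0): no sites

Pooled cuts: [20]

Fragments:
  [0,20): 20 bp
  [20,79): 59 bp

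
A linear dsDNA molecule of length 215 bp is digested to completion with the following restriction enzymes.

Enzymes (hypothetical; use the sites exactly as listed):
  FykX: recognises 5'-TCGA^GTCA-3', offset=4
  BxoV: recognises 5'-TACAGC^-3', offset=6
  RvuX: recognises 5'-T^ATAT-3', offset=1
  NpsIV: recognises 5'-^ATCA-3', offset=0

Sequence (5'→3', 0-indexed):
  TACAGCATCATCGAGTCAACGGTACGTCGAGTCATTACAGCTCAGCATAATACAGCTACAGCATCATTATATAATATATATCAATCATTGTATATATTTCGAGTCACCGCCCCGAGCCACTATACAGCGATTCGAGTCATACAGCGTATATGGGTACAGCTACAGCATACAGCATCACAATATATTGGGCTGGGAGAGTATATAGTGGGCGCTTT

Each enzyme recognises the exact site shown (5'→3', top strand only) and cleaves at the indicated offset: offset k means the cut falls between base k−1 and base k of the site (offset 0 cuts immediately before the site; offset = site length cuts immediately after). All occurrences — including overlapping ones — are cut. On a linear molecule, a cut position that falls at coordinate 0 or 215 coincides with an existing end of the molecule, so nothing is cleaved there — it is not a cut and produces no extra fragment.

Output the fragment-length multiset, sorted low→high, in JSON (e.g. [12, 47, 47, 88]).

Per-enzyme occurrences:
  FykX (TCGAGTCA, off=4): starts [10, 26, 98, 131] → cuts [14, 30, 102, 135]
  BxoV (TACAGC, off=6): starts [0, 35, 50, 56, 122, 139, 154, 160, 167] → cuts [6, 41, 56, 62, 128, 145, 160, 166, 173]
  RvuX (TATAT, off=1): starts [67, 74, 76, 90, 92, 146, 180, 198] → cuts [68, 75, 77, 91, 93, 147, 181, 199]
  NpsIV (ATCA, off=0): starts [6, 62, 79, 83, 173] → cuts [6, 62, 79, 83, 173]

All cut coordinates (distinct, sorted): [6, 14, 30, 41, 56, 62, 68, 75, 77, 79, 83, 91, 93, 102, 128, 135, 145, 147, 160, 166, 173, 181, 199]

Fragments:
  [0,6): 6 bp
  [6,14): 8 bp
  [14,30): 16 bp
  [30,41): 11 bp
  [41,56): 15 bp
  [56,62): 6 bp
  [62,68): 6 bp
  [68,75): 7 bp
  [75,77): 2 bp
  [77,79): 2 bp
  [79,83): 4 bp
  [83,91): 8 bp
  [91,93): 2 bp
  [93,102): 9 bp
  [102,128): 26 bp
  [128,135): 7 bp
  [135,145): 10 bp
  [145,147): 2 bp
  [147,160): 13 bp
  [160,166): 6 bp
  [166,173): 7 bp
  [173,181): 8 bp
  [181,199): 18 bp
  [199,215): 16 bp

[2,2,2,2,4,6,6,6,6,7,7,7,8,8,8,9,10,11,13,15,16,16,18,26]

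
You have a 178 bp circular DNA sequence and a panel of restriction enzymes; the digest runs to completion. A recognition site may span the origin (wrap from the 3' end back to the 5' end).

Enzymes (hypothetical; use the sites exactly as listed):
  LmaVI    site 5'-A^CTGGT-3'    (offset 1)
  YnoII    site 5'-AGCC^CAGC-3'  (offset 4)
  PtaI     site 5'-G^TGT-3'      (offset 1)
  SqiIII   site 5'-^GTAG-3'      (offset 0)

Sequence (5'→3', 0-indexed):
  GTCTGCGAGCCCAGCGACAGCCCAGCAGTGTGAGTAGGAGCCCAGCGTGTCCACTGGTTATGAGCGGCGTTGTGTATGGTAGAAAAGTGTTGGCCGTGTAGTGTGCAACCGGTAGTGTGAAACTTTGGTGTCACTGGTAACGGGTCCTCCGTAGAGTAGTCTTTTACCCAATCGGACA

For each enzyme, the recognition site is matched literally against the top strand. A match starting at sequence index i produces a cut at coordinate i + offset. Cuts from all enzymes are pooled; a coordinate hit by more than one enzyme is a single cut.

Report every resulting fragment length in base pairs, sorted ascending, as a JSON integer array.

Site scan:
  LmaVI (ACTGGT, off=1): starts [52, 132] → cuts [53, 133]
  YnoII (AGCCCAGC, off=4): starts [7, 18, 38] → cuts [11, 22, 42]
  PtaI (GTGT, off=1): starts [27, 46, 71, 86, 95, 100, 114, 127] → cuts [28, 47, 72, 87, 96, 101, 115, 128]
  SqiIII (GTAG, off=0): starts [33, 78, 97, 111, 150, 155] → cuts [33, 78, 97, 111, 150, 155]

All cut coordinates (distinct, sorted): [11, 22, 28, 33, 42, 47, 53, 72, 78, 87, 96, 97, 101, 111, 115, 128, 133, 150, 155]

Fragments:
  11→22: 11 bp
  22→28: 6 bp
  28→33: 5 bp
  33→42: 9 bp
  42→47: 5 bp
  47→53: 6 bp
  53→72: 19 bp
  72→78: 6 bp
  78→87: 9 bp
  87→96: 9 bp
  96→97: 1 bp
  97→101: 4 bp
  101→111: 10 bp
  111→115: 4 bp
  115→128: 13 bp
  128→133: 5 bp
  133→150: 17 bp
  150→155: 5 bp
  155→11 (wrap): 178-155+11 = 34 bp

[1,4,4,5,5,5,5,6,6,6,9,9,9,10,11,13,17,19,34]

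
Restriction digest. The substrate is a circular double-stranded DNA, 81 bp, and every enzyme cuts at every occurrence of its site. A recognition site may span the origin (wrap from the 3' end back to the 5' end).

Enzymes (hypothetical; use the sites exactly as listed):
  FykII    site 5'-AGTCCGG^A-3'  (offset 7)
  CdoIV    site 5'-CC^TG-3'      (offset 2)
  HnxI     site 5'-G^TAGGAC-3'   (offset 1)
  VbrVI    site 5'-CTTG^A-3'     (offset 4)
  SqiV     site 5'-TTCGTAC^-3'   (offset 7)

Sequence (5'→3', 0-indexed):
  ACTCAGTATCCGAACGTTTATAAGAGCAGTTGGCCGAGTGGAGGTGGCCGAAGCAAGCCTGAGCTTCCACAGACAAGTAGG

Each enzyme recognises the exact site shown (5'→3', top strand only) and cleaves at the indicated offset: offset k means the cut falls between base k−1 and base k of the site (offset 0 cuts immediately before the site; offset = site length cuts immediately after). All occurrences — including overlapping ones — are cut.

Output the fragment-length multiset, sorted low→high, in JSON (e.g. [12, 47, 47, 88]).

[18,63]

Per-enzyme occurrences:
  FykII (AGTCCGGA, off=7): no sites
  CdoIV (CCTG, off=2): starts [57] → cuts [59]
  HnxI (GTAGGAC, off=1): starts [76] → cuts [77]
  VbrVI (CTTGA, off=4): no sites
  SqiV (TTCGTAC, off=7): no sites

All cut coordinates (distinct, sorted): [59, 77]

Fragments:
  59→77: 18 bp
  77→59 (wrap): 81-77+59 = 63 bp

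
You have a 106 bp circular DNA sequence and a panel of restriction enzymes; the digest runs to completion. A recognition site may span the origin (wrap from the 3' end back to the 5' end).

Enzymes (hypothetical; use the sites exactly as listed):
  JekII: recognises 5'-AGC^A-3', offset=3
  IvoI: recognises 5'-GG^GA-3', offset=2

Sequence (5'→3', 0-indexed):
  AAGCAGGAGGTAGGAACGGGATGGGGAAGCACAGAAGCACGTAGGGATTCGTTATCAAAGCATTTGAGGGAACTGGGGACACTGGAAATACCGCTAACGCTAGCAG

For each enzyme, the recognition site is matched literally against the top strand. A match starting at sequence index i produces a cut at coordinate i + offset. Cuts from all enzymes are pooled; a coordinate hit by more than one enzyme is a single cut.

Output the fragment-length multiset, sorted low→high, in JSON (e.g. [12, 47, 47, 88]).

[5,6,6,7,8,8,8,15,16,27]

Site scan:
  JekII (AGCA, off=3): starts [1, 27, 35, 58, 101] → cuts [4, 30, 38, 61, 104]
  IvoI (GGGA, off=2): starts [17, 23, 43, 67, 75] → cuts [19, 25, 45, 69, 77]

Pooled cuts: [4, 19, 25, 30, 38, 45, 61, 69, 77, 104]

Fragment lengths:
  4→19: 15 bp
  19→25: 6 bp
  25→30: 5 bp
  30→38: 8 bp
  38→45: 7 bp
  45→61: 16 bp
  61→69: 8 bp
  69→77: 8 bp
  77→104: 27 bp
  104→4 (wrap): 106-104+4 = 6 bp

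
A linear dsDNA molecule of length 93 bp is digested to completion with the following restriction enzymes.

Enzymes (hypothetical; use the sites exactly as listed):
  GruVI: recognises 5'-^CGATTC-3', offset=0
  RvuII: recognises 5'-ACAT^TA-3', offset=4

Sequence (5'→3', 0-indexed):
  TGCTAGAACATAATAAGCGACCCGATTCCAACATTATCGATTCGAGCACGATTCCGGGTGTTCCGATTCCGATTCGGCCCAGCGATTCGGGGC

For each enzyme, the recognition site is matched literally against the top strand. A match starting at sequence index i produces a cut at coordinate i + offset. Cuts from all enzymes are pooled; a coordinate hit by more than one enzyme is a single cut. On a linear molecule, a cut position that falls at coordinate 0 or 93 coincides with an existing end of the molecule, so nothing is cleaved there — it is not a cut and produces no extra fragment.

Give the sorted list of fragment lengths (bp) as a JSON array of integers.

[3,6,11,11,12,13,15,22]

Per-enzyme occurrences:
  GruVI (CGATTC, off=0): starts [22, 37, 48, 63, 69, 82] → cuts [22, 37, 48, 63, 69, 82]
  RvuII (ACATTA, off=4): starts [30] → cuts [34]

Pooled cuts: [22, 34, 37, 48, 63, 69, 82]

Fragments:
  [0,22): 22 bp
  [22,34): 12 bp
  [34,37): 3 bp
  [37,48): 11 bp
  [48,63): 15 bp
  [63,69): 6 bp
  [69,82): 13 bp
  [82,93): 11 bp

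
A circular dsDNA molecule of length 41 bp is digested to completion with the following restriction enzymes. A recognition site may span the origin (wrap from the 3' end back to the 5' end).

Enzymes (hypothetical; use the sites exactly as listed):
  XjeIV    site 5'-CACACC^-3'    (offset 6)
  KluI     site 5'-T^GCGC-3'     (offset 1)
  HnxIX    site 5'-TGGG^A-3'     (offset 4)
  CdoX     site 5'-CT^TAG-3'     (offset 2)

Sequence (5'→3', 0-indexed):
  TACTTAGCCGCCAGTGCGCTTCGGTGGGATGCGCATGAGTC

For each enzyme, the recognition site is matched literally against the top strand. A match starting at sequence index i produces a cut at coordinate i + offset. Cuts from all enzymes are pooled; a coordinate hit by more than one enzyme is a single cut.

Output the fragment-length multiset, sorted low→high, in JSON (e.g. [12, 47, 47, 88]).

Site scan:
  XjeIV (CACACC, off=6): no sites
  KluI TGCGC/1: at [14, 29] ⇒ [15, 30]
  HnxIX TGGGA/4: at [24] ⇒ [28]
  CdoX CTTAG/2: at [2] ⇒ [4]

Pooled cuts: [4, 15, 28, 30]

Fragment lengths:
  4→15: 11 bp
  15→28: 13 bp
  28→30: 2 bp
  30→4 (wrap): 41-30+4 = 15 bp

[2,11,13,15]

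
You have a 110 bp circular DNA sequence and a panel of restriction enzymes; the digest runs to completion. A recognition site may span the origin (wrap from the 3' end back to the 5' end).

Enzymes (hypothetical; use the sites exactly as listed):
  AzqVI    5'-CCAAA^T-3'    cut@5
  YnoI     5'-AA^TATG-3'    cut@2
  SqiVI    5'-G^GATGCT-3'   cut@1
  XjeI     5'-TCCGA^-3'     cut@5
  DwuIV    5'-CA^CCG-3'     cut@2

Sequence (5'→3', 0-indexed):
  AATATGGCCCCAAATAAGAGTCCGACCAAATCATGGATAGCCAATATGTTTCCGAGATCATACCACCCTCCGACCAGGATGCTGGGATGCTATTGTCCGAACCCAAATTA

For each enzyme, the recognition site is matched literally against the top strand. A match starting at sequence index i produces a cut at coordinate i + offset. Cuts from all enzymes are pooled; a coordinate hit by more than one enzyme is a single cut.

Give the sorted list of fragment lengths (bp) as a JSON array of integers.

[4,5,5,7,8,11,11,12,14,15,18]

Scan for sites:
  AzqVI CCAAAT/5: at [9, 25, 102] ⇒ [14, 30, 107]
  YnoI AATATG/2: at [0, 42] ⇒ [2, 44]
  SqiVI GGATGCT/1: at [76, 84] ⇒ [77, 85]
  XjeI TCCGA/5: at [20, 50, 68, 95] ⇒ [25, 55, 73, 100]
  DwuIV (CACCG, off=2): no sites

Pooled cuts: [2, 14, 25, 30, 44, 55, 73, 77, 85, 100, 107]

Fragment lengths:
  2→14: 12 bp
  14→25: 11 bp
  25→30: 5 bp
  30→44: 14 bp
  44→55: 11 bp
  55→73: 18 bp
  73→77: 4 bp
  77→85: 8 bp
  85→100: 15 bp
  100→107: 7 bp
  107→2 (wrap): 110-107+2 = 5 bp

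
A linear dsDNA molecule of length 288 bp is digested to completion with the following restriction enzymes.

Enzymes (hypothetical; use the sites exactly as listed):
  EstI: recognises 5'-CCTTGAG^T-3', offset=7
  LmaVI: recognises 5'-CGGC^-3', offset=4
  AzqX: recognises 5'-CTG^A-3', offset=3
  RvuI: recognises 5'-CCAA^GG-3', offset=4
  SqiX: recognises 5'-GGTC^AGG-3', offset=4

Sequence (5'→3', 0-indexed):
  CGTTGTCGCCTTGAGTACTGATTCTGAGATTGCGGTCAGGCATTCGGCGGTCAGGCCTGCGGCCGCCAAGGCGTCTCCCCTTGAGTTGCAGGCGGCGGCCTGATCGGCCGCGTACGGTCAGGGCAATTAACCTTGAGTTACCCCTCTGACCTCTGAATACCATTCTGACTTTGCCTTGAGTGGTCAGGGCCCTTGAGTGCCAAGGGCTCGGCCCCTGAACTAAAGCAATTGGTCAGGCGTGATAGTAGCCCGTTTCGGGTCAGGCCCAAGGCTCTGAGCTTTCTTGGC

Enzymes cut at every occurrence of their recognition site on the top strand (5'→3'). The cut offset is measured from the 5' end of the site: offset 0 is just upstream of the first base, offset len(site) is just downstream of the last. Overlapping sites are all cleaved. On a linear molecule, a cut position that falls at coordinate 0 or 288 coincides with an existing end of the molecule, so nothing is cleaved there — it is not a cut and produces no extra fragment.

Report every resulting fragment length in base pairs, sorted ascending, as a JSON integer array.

[3,3,4,5,5,5,6,6,6,6,7,7,8,9,11,11,11,11,11,11,12,12,12,13,15,16,17,18,27]

Per-enzyme occurrences:
  EstI (CCTTGAGT, off=7): starts [8, 78, 130, 173, 190] → cuts [15, 85, 137, 180, 197]
  LmaVI (CGGC, off=4): starts [44, 59, 92, 95, 104, 208] → cuts [48, 63, 96, 99, 108, 212]
  AzqX (CTGA, off=3): starts [17, 23, 99, 145, 152, 164, 214, 273] → cuts [20, 26, 102, 148, 155, 167, 217, 276]
  RvuI (CCAAGG, off=4): starts [65, 199, 265] → cuts [69, 203, 269]
  SqiX (GGTCAGG, off=4): starts [33, 48, 115, 181, 230, 257] → cuts [37, 52, 119, 185, 234, 261]

All cut coordinates (distinct, sorted): [15, 20, 26, 37, 48, 52, 63, 69, 85, 96, 99, 102, 108, 119, 137, 148, 155, 167, 180, 185, 197, 203, 212, 217, 234, 261, 269, 276]

Fragment lengths:
  [0,15): 15 bp
  [15,20): 5 bp
  [20,26): 6 bp
  [26,37): 11 bp
  [37,48): 11 bp
  [48,52): 4 bp
  [52,63): 11 bp
  [63,69): 6 bp
  [69,85): 16 bp
  [85,96): 11 bp
  [96,99): 3 bp
  [99,102): 3 bp
  [102,108): 6 bp
  [108,119): 11 bp
  [119,137): 18 bp
  [137,148): 11 bp
  [148,155): 7 bp
  [155,167): 12 bp
  [167,180): 13 bp
  [180,185): 5 bp
  [185,197): 12 bp
  [197,203): 6 bp
  [203,212): 9 bp
  [212,217): 5 bp
  [217,234): 17 bp
  [234,261): 27 bp
  [261,269): 8 bp
  [269,276): 7 bp
  [276,288): 12 bp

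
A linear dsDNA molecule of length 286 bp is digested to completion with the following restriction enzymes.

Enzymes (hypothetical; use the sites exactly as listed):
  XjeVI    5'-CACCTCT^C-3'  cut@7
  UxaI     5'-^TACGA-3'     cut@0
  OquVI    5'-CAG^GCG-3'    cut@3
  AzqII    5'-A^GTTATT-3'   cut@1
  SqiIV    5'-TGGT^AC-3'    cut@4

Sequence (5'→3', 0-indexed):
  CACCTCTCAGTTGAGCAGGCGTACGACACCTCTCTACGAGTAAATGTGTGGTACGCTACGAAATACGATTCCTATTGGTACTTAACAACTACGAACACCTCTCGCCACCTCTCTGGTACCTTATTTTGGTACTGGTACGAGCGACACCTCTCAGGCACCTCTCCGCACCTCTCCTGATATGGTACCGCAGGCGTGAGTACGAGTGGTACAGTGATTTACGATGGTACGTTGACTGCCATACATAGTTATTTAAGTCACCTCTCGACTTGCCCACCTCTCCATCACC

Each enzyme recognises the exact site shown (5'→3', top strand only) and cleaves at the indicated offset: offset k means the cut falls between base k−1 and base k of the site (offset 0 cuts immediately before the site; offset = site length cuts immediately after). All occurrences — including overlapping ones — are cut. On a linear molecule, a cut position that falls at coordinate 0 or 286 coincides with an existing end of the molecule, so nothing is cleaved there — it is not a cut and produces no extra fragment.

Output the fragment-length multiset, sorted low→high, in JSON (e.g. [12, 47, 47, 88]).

Per-enzyme occurrences:
  XjeVI (CACCTCTC, off=7): starts [0, 26, 95, 105, 144, 155, 165, 255, 271] → cuts [7, 33, 102, 112, 151, 162, 172, 262, 278]
  UxaI (TACGA, off=0): starts [21, 34, 56, 63, 89, 135, 197, 216] → cuts [21, 34, 56, 63, 89, 135, 197, 216]
  OquVI (CAGGCG, off=3): starts [15, 187] → cuts [18, 190]
  AzqII (AGTTATT, off=1): starts [243] → cuts [244]
  SqiIV (TGGTAC, off=4): starts [48, 75, 113, 126, 132, 179, 203, 221] → cuts [52, 79, 117, 130, 136, 183, 207, 225]

Pooled cuts: [7, 18, 21, 33, 34, 52, 56, 63, 79, 89, 102, 112, 117, 130, 135, 136, 151, 162, 172, 183, 190, 197, 207, 216, 225, 244, 262, 278]

Fragment lengths:
  [0,7): 7 bp
  [7,18): 11 bp
  [18,21): 3 bp
  [21,33): 12 bp
  [33,34): 1 bp
  [34,52): 18 bp
  [52,56): 4 bp
  [56,63): 7 bp
  [63,79): 16 bp
  [79,89): 10 bp
  [89,102): 13 bp
  [102,112): 10 bp
  [112,117): 5 bp
  [117,130): 13 bp
  [130,135): 5 bp
  [135,136): 1 bp
  [136,151): 15 bp
  [151,162): 11 bp
  [162,172): 10 bp
  [172,183): 11 bp
  [183,190): 7 bp
  [190,197): 7 bp
  [197,207): 10 bp
  [207,216): 9 bp
  [216,225): 9 bp
  [225,244): 19 bp
  [244,262): 18 bp
  [262,278): 16 bp
  [278,286): 8 bp

[1,1,3,4,5,5,7,7,7,7,8,9,9,10,10,10,10,11,11,11,12,13,13,15,16,16,18,18,19]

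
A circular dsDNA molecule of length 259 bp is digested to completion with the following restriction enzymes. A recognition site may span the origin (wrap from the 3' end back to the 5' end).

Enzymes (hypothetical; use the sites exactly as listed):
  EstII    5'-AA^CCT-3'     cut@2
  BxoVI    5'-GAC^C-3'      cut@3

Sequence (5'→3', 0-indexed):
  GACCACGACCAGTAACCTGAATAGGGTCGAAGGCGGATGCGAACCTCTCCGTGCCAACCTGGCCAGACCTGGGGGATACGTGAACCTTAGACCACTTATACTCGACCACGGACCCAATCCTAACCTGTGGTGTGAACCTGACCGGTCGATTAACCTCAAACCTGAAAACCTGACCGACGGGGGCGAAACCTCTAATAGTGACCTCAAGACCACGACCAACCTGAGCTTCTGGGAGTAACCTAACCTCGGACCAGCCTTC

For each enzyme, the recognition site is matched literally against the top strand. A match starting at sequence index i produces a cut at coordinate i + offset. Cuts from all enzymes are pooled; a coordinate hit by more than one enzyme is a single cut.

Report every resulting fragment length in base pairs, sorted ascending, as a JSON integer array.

Per-enzyme occurrences:
  EstII AACCT/2: at [13, 41, 55, 82, 121, 134, 151, 158, 166, 186, 217, 236, 241] ⇒ [15, 43, 57, 84, 123, 136, 153, 160, 168, 188, 219, 238, 243]
  BxoVI GACC/3: at [0, 6, 65, 89, 103, 110, 139, 171, 199, 207, 213, 248] ⇒ [3, 9, 68, 92, 106, 113, 142, 174, 202, 210, 216, 251]

Pooled cuts: [3, 9, 15, 43, 57, 68, 84, 92, 106, 113, 123, 136, 142, 153, 160, 168, 174, 188, 202, 210, 216, 219, 238, 243, 251]

Fragments:
  3→9: 6 bp
  9→15: 6 bp
  15→43: 28 bp
  43→57: 14 bp
  57→68: 11 bp
  68→84: 16 bp
  84→92: 8 bp
  92→106: 14 bp
  106→113: 7 bp
  113→123: 10 bp
  123→136: 13 bp
  136→142: 6 bp
  142→153: 11 bp
  153→160: 7 bp
  160→168: 8 bp
  168→174: 6 bp
  174→188: 14 bp
  188→202: 14 bp
  202→210: 8 bp
  210→216: 6 bp
  216→219: 3 bp
  219→238: 19 bp
  238→243: 5 bp
  243→251: 8 bp
  251→3 (wrap): 259-251+3 = 11 bp

[3,5,6,6,6,6,6,7,7,8,8,8,8,10,11,11,11,13,14,14,14,14,16,19,28]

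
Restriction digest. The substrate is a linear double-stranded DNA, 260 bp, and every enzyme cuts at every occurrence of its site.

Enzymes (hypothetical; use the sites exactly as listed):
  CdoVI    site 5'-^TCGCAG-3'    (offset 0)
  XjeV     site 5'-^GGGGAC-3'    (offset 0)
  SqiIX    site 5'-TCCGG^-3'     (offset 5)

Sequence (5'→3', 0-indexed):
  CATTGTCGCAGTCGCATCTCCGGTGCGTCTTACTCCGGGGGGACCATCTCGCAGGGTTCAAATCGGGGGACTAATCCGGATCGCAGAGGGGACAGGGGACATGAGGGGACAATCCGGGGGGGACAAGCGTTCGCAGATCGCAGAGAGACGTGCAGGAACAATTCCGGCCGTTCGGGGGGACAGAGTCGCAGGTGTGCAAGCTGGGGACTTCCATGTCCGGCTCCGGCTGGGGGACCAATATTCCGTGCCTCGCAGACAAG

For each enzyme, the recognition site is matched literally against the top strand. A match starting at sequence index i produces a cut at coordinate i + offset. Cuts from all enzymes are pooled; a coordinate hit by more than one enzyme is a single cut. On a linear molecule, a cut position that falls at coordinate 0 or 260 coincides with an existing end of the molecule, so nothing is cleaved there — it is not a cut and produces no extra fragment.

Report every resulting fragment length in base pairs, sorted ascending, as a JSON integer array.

[1,1,3,5,6,7,7,7,8,10,10,10,11,12,13,14,15,17,17,18,18,20,30]

Per-enzyme occurrences:
  CdoVI TCGCAG/0: at [5, 48, 80, 130, 137, 185, 249] ⇒ [5, 48, 80, 130, 137, 185, 249]
  XjeV GGGGAC/0: at [38, 65, 87, 94, 104, 118, 175, 202, 229] ⇒ [38, 65, 87, 94, 104, 118, 175, 202, 229]
  SqiIX TCCGG/5: at [18, 33, 74, 112, 162, 215, 221] ⇒ [23, 38, 79, 117, 167, 220, 226]

Pooled cuts: [5, 23, 38, 48, 65, 79, 80, 87, 94, 104, 117, 118, 130, 137, 167, 175, 185, 202, 220, 226, 229, 249]

Fragment lengths:
  [0,5): 5 bp
  [5,23): 18 bp
  [23,38): 15 bp
  [38,48): 10 bp
  [48,65): 17 bp
  [65,79): 14 bp
  [79,80): 1 bp
  [80,87): 7 bp
  [87,94): 7 bp
  [94,104): 10 bp
  [104,117): 13 bp
  [117,118): 1 bp
  [118,130): 12 bp
  [130,137): 7 bp
  [137,167): 30 bp
  [167,175): 8 bp
  [175,185): 10 bp
  [185,202): 17 bp
  [202,220): 18 bp
  [220,226): 6 bp
  [226,229): 3 bp
  [229,249): 20 bp
  [249,260): 11 bp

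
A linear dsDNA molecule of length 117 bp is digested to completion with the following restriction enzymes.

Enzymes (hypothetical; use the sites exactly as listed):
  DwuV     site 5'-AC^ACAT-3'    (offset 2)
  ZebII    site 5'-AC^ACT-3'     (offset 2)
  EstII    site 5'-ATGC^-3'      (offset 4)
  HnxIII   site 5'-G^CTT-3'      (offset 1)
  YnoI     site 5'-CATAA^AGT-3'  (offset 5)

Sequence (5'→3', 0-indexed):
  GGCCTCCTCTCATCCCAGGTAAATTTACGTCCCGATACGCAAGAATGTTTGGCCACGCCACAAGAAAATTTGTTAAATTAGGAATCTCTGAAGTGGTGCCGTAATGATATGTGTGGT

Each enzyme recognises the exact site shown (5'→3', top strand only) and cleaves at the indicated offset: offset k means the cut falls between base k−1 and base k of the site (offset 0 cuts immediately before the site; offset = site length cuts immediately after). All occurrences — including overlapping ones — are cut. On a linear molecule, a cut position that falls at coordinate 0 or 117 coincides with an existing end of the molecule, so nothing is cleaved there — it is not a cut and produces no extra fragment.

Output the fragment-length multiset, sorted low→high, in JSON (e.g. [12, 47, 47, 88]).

Site scan:
  DwuV (ACACAT, off=2): no sites
  ZebII (ACACT, off=2): no sites
  EstII (ATGC, off=4): no sites
  HnxIII (GCTT, off=1): no sites
  YnoI (CATAAAGT, off=5): no sites

All cut coordinates (distinct, sorted): ∅

Fragments:
  no cuts → one linear fragment of 117 bp

[117]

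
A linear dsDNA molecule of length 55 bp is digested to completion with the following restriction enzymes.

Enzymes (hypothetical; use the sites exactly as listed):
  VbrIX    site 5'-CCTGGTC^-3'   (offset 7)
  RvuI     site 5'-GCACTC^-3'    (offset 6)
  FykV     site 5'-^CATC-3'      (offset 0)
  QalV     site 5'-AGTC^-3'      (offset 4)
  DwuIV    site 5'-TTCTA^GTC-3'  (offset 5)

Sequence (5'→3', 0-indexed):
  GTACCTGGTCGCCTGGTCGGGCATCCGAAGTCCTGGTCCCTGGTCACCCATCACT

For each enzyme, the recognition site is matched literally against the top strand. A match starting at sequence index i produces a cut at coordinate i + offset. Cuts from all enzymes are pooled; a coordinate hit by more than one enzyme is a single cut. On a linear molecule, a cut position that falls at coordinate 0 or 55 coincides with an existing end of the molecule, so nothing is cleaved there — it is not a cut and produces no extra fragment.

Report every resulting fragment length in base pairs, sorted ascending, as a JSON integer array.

[3,3,6,7,7,8,10,11]

Per-enzyme occurrences:
  VbrIX (CCTGGTC, off=7): starts [3, 11, 31, 38] → cuts [10, 18, 38, 45]
  RvuI (GCACTC, off=6): no sites
  FykV (CATC, off=0): starts [21, 48] → cuts [21, 48]
  QalV (AGTC, off=4): starts [28] → cuts [32]
  DwuIV (TTCTAGTC, off=5): no sites

All cut coordinates (distinct, sorted): [10, 18, 21, 32, 38, 45, 48]

Fragments:
  [0,10): 10 bp
  [10,18): 8 bp
  [18,21): 3 bp
  [21,32): 11 bp
  [32,38): 6 bp
  [38,45): 7 bp
  [45,48): 3 bp
  [48,55): 7 bp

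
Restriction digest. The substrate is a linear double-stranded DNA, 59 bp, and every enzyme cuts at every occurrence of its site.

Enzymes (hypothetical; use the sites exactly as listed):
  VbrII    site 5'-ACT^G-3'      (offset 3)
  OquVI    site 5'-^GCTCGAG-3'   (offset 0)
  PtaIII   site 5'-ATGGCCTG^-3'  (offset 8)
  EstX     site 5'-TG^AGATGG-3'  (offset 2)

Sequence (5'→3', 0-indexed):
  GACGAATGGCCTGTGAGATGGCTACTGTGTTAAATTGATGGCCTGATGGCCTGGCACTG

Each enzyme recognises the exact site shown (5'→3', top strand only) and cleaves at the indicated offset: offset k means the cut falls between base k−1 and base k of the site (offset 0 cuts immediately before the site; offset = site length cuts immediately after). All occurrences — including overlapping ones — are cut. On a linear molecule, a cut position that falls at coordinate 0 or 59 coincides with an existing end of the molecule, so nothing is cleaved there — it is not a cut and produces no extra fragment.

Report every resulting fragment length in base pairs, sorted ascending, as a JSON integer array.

[1,2,5,8,11,13,19]

Scan for sites:
  VbrII (ACTG, off=3): starts [23, 55] → cuts [26, 58]
  OquVI (GCTCGAG, off=0): no sites
  PtaIII (ATGGCCTG, off=8): starts [5, 37, 45] → cuts [13, 45, 53]
  EstX (TGAGATGG, off=2): starts [13] → cuts [15]

All cut coordinates (distinct, sorted): [13, 15, 26, 45, 53, 58]

Fragments:
  [0,13): 13 bp
  [13,15): 2 bp
  [15,26): 11 bp
  [26,45): 19 bp
  [45,53): 8 bp
  [53,58): 5 bp
  [58,59): 1 bp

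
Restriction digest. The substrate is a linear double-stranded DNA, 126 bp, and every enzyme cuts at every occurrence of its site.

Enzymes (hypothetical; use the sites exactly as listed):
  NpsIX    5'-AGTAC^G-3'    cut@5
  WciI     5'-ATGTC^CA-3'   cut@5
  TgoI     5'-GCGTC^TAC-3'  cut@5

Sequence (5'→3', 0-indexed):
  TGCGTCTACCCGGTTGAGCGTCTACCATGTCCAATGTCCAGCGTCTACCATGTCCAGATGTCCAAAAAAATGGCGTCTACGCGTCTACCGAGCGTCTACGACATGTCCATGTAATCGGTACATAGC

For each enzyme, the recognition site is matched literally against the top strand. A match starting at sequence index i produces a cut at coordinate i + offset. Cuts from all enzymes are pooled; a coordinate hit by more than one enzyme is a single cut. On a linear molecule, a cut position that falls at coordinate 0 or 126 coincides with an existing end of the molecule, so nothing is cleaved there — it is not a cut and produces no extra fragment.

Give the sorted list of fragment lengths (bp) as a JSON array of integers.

Site scan:
  NpsIX (AGTACG, off=5): no sites
  WciI ATGTCCA/5: at [26, 33, 49, 57, 102] ⇒ [31, 38, 54, 62, 107]
  TgoI GCGTCTAC/5: at [1, 17, 40, 72, 80, 91] ⇒ [6, 22, 45, 77, 85, 96]

Pooled cuts: [6, 22, 31, 38, 45, 54, 62, 77, 85, 96, 107]

Fragment lengths:
  [0,6): 6 bp
  [6,22): 16 bp
  [22,31): 9 bp
  [31,38): 7 bp
  [38,45): 7 bp
  [45,54): 9 bp
  [54,62): 8 bp
  [62,77): 15 bp
  [77,85): 8 bp
  [85,96): 11 bp
  [96,107): 11 bp
  [107,126): 19 bp

[6,7,7,8,8,9,9,11,11,15,16,19]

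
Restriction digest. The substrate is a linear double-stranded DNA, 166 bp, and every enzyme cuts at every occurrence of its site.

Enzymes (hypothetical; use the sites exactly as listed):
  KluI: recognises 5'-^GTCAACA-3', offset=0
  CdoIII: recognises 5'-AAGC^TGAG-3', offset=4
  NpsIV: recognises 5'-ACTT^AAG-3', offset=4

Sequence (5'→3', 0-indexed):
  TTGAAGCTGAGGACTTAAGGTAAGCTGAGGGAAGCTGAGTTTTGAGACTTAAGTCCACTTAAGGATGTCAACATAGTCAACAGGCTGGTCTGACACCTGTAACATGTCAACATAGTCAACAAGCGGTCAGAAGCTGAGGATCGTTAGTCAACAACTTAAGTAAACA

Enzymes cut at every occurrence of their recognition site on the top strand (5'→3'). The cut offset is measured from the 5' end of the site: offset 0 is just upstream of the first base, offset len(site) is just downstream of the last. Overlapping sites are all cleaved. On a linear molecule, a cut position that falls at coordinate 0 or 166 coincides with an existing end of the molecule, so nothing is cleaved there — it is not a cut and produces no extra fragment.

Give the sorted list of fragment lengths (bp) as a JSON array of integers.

Site scan:
  KluI GTCAACA/0: at [66, 75, 105, 114, 146] ⇒ [66, 75, 105, 114, 146]
  CdoIII AAGCTGAG/4: at [3, 21, 31, 130] ⇒ [7, 25, 35, 134]
  NpsIV ACTTAAG/4: at [12, 46, 56, 153] ⇒ [16, 50, 60, 157]

All cut coordinates (distinct, sorted): [7, 16, 25, 35, 50, 60, 66, 75, 105, 114, 134, 146, 157]

Fragments:
  [0,7): 7 bp
  [7,16): 9 bp
  [16,25): 9 bp
  [25,35): 10 bp
  [35,50): 15 bp
  [50,60): 10 bp
  [60,66): 6 bp
  [66,75): 9 bp
  [75,105): 30 bp
  [105,114): 9 bp
  [114,134): 20 bp
  [134,146): 12 bp
  [146,157): 11 bp
  [157,166): 9 bp

[6,7,9,9,9,9,9,10,10,11,12,15,20,30]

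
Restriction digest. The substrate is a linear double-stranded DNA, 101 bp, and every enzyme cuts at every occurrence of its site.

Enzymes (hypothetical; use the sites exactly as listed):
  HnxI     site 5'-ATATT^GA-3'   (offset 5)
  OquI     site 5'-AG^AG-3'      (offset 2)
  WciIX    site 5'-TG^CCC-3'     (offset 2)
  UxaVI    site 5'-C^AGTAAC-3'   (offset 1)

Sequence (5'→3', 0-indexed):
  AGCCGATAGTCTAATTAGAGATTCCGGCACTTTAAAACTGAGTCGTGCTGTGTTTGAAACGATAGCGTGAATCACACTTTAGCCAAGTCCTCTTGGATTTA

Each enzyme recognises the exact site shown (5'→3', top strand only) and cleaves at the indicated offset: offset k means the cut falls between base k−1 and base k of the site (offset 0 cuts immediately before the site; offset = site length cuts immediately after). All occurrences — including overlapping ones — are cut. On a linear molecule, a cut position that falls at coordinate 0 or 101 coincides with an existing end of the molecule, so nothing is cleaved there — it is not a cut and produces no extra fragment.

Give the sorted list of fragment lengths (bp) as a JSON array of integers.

[18,83]

Site scan:
  HnxI (ATATTGA, off=5): no sites
  OquI (AGAG, off=2): starts [16] → cuts [18]
  WciIX (TGCCC, off=2): no sites
  UxaVI (CAGTAAC, off=1): no sites

Pooled cuts: [18]

Fragment lengths:
  [0,18): 18 bp
  [18,101): 83 bp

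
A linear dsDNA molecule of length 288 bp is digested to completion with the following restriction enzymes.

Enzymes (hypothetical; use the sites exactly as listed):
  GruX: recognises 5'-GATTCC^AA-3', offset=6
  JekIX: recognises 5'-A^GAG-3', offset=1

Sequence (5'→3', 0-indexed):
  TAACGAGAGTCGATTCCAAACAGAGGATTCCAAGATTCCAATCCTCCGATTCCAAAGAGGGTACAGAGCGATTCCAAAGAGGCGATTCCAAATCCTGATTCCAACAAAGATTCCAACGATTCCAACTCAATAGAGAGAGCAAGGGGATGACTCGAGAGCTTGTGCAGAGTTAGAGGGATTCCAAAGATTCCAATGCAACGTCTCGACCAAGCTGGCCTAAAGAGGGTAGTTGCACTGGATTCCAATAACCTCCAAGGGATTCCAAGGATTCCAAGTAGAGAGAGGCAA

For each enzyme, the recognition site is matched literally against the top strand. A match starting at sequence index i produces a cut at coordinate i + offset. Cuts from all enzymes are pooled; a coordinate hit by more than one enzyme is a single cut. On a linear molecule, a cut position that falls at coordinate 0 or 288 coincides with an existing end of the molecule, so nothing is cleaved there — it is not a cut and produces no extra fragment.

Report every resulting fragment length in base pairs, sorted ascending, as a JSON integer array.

[2,2,2,2,3,3,5,5,6,6,7,8,9,9,9,9,9,9,10,10,11,11,11,12,13,14,19,20,22,30]

Site scan:
  GruX (GATTCCAA, off=6): starts [11, 25, 33, 47, 69, 83, 96, 108, 117, 176, 185, 237, 257, 266] → cuts [17, 31, 39, 53, 75, 89, 102, 114, 123, 182, 191, 243, 263, 272]
  JekIX (AGAG, off=1): starts [5, 21, 55, 64, 77, 131, 133, 135, 154, 165, 171, 220, 276, 278, 280] → cuts [6, 22, 56, 65, 78, 132, 134, 136, 155, 166, 172, 221, 277, 279, 281]

Pooled cuts: [6, 17, 22, 31, 39, 53, 56, 65, 75, 78, 89, 102, 114, 123, 132, 134, 136, 155, 166, 172, 182, 191, 221, 243, 263, 272, 277, 279, 281]

Fragments:
  [0,6): 6 bp
  [6,17): 11 bp
  [17,22): 5 bp
  [22,31): 9 bp
  [31,39): 8 bp
  [39,53): 14 bp
  [53,56): 3 bp
  [56,65): 9 bp
  [65,75): 10 bp
  [75,78): 3 bp
  [78,89): 11 bp
  [89,102): 13 bp
  [102,114): 12 bp
  [114,123): 9 bp
  [123,132): 9 bp
  [132,134): 2 bp
  [134,136): 2 bp
  [136,155): 19 bp
  [155,166): 11 bp
  [166,172): 6 bp
  [172,182): 10 bp
  [182,191): 9 bp
  [191,221): 30 bp
  [221,243): 22 bp
  [243,263): 20 bp
  [263,272): 9 bp
  [272,277): 5 bp
  [277,279): 2 bp
  [279,281): 2 bp
  [281,288): 7 bp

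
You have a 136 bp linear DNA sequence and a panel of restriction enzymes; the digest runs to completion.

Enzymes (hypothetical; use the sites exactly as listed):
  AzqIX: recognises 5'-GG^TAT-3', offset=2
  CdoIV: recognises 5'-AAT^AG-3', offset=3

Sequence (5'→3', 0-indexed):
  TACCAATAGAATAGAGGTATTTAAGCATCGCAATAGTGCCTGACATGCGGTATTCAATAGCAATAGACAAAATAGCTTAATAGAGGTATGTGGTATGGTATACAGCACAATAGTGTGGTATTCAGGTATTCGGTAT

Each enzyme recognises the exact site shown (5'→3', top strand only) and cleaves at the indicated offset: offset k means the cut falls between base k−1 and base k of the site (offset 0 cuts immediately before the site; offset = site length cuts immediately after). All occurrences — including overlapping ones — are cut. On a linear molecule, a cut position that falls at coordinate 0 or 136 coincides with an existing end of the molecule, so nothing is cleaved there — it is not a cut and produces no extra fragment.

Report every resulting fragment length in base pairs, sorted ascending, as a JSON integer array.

Scan for sites:
  AzqIX GGTAT/2: at [15, 48, 84, 91, 96, 116, 124, 131] ⇒ [17, 50, 86, 93, 98, 118, 126, 133]
  CdoIV AATAG/3: at [4, 9, 31, 55, 61, 70, 78, 108] ⇒ [7, 12, 34, 58, 64, 73, 81, 111]

Pooled cuts: [7, 12, 17, 34, 50, 58, 64, 73, 81, 86, 93, 98, 111, 118, 126, 133]

Fragment lengths:
  [0,7): 7 bp
  [7,12): 5 bp
  [12,17): 5 bp
  [17,34): 17 bp
  [34,50): 16 bp
  [50,58): 8 bp
  [58,64): 6 bp
  [64,73): 9 bp
  [73,81): 8 bp
  [81,86): 5 bp
  [86,93): 7 bp
  [93,98): 5 bp
  [98,111): 13 bp
  [111,118): 7 bp
  [118,126): 8 bp
  [126,133): 7 bp
  [133,136): 3 bp

[3,5,5,5,5,6,7,7,7,7,8,8,8,9,13,16,17]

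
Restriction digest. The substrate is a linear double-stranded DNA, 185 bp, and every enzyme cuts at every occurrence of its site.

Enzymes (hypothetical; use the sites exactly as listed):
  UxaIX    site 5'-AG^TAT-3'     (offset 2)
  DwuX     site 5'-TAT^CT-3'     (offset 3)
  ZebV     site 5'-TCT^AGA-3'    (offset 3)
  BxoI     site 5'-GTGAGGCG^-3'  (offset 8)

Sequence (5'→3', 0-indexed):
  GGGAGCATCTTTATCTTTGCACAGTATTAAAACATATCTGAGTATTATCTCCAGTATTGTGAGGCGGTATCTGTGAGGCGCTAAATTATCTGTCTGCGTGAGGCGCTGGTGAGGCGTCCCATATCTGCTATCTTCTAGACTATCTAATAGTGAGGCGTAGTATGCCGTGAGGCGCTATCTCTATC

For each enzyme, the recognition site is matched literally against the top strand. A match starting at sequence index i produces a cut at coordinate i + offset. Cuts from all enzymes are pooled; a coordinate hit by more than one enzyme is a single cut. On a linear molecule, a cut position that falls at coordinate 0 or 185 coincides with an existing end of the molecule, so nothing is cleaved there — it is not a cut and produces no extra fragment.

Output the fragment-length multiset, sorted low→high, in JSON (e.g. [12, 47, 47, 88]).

Scan for sites:
  UxaIX AGTAT/2: at [22, 40, 52, 158] ⇒ [24, 42, 54, 160]
  DwuX TATCT/3: at [11, 34, 45, 67, 86, 121, 128, 140, 175] ⇒ [14, 37, 48, 70, 89, 124, 131, 143, 178]
  ZebV TCTAGA/3: at [133] ⇒ [136]
  BxoI GTGAGGCG/8: at [58, 72, 97, 108, 149, 166] ⇒ [66, 80, 105, 116, 157, 174]

Pooled cuts: [14, 24, 37, 42, 48, 54, 66, 70, 80, 89, 105, 116, 124, 131, 136, 143, 157, 160, 174, 178]

Fragment lengths:
  [0,14): 14 bp
  [14,24): 10 bp
  [24,37): 13 bp
  [37,42): 5 bp
  [42,48): 6 bp
  [48,54): 6 bp
  [54,66): 12 bp
  [66,70): 4 bp
  [70,80): 10 bp
  [80,89): 9 bp
  [89,105): 16 bp
  [105,116): 11 bp
  [116,124): 8 bp
  [124,131): 7 bp
  [131,136): 5 bp
  [136,143): 7 bp
  [143,157): 14 bp
  [157,160): 3 bp
  [160,174): 14 bp
  [174,178): 4 bp
  [178,185): 7 bp

[3,4,4,5,5,6,6,7,7,7,8,9,10,10,11,12,13,14,14,14,16]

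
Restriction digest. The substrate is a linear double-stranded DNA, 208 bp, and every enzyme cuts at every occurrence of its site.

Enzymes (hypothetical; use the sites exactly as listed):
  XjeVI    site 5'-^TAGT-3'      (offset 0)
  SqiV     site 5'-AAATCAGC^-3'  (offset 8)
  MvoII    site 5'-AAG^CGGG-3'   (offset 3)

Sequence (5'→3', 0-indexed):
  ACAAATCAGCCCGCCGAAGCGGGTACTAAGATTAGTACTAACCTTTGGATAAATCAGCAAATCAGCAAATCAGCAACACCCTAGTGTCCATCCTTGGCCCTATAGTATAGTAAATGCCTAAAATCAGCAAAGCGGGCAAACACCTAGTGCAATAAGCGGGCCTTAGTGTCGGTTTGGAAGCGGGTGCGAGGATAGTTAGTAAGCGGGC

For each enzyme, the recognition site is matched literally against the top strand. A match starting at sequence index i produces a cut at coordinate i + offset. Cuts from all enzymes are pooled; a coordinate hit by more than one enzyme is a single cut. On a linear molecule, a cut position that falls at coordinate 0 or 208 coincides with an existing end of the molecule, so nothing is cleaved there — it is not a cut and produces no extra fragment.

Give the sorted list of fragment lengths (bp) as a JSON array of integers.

Scan for sites:
  XjeVI (TAGT, off=0): starts [32, 81, 102, 107, 144, 163, 192, 196] → cuts [32, 81, 102, 107, 144, 163, 192, 196]
  SqiV (AAATCAGC, off=8): starts [2, 50, 58, 66, 120] → cuts [10, 58, 66, 74, 128]
  MvoII (AAGCGGG, off=3): starts [16, 129, 153, 177, 200] → cuts [19, 132, 156, 180, 203]

Pooled cuts: [10, 19, 32, 58, 66, 74, 81, 102, 107, 128, 132, 144, 156, 163, 180, 192, 196, 203]

Fragment lengths:
  [0,10): 10 bp
  [10,19): 9 bp
  [19,32): 13 bp
  [32,58): 26 bp
  [58,66): 8 bp
  [66,74): 8 bp
  [74,81): 7 bp
  [81,102): 21 bp
  [102,107): 5 bp
  [107,128): 21 bp
  [128,132): 4 bp
  [132,144): 12 bp
  [144,156): 12 bp
  [156,163): 7 bp
  [163,180): 17 bp
  [180,192): 12 bp
  [192,196): 4 bp
  [196,203): 7 bp
  [203,208): 5 bp

[4,4,5,5,7,7,7,8,8,9,10,12,12,12,13,17,21,21,26]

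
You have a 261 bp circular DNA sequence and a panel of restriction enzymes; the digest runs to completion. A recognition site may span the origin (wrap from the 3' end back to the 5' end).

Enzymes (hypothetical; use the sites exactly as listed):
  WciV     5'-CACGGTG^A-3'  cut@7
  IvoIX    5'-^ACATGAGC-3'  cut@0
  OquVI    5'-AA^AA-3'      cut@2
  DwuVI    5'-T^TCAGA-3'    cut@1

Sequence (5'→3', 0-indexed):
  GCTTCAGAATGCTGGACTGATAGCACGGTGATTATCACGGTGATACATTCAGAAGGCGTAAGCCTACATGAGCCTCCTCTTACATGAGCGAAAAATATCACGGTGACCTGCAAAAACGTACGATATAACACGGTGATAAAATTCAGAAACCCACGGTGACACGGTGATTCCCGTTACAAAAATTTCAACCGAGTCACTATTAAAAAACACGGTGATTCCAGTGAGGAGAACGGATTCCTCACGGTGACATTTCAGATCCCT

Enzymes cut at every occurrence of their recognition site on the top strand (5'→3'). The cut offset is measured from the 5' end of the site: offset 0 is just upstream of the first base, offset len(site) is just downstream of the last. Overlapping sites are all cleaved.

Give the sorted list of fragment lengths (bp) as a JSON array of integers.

[1,1,1,1,1,3,4,5,6,8,8,9,11,12,12,13,13,16,16,17,21,23,27,32]

Site scan:
  WciV CACGGTGA/7: at [23, 35, 98, 128, 151, 159, 207, 239] ⇒ [30, 42, 105, 135, 158, 166, 214, 246]
  IvoIX ACATGAGC/0: at [65, 81] ⇒ [65, 81]
  OquVI AAAA/2: at [90, 91, 111, 112, 137, 177, 178, 201, 202, 203] ⇒ [92, 93, 113, 114, 139, 179, 180, 203, 204, 205]
  DwuVI TTCAGA/1: at [2, 47, 141, 250] ⇒ [3, 48, 142, 251]

Pooled cuts: [3, 30, 42, 48, 65, 81, 92, 93, 105, 113, 114, 135, 139, 142, 158, 166, 179, 180, 203, 204, 205, 214, 246, 251]

Fragments:
  3→30: 27 bp
  30→42: 12 bp
  42→48: 6 bp
  48→65: 17 bp
  65→81: 16 bp
  81→92: 11 bp
  92→93: 1 bp
  93→105: 12 bp
  105→113: 8 bp
  113→114: 1 bp
  114→135: 21 bp
  135→139: 4 bp
  139→142: 3 bp
  142→158: 16 bp
  158→166: 8 bp
  166→179: 13 bp
  179→180: 1 bp
  180→203: 23 bp
  203→204: 1 bp
  204→205: 1 bp
  205→214: 9 bp
  214→246: 32 bp
  246→251: 5 bp
  251→3 (wrap): 261-251+3 = 13 bp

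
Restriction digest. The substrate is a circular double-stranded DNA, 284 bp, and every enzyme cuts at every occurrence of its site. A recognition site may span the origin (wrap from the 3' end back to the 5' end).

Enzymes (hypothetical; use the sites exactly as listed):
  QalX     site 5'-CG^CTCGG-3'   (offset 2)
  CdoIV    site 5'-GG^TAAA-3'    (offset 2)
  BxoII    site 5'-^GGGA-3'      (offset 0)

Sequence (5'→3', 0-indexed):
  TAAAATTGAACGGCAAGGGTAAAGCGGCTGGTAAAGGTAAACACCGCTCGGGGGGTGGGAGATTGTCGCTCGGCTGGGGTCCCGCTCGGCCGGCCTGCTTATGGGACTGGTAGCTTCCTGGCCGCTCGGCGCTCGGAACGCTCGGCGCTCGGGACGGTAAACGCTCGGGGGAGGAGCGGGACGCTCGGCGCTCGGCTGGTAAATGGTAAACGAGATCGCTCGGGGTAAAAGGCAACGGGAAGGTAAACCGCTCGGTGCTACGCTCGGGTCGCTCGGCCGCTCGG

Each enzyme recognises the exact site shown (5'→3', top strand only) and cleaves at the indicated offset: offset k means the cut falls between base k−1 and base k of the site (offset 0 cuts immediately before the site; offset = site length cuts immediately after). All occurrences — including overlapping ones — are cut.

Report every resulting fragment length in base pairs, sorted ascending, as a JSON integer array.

[3,5,5,6,6,6,7,7,7,7,7,7,7,7,8,9,9,9,9,9,10,11,12,12,12,12,16,18,19,22]

Per-enzyme occurrences:
  QalX (CGCTCGG, off=2): starts [44, 66, 82, 122, 129, 138, 145, 161, 181, 188, 216, 248, 260, 269, 277] → cuts [46, 68, 84, 124, 131, 140, 147, 163, 183, 190, 218, 250, 262, 271, 279]
  CdoIV (GGTAAA, off=2): starts [17, 29, 35, 155, 197, 204, 223, 241, 282] → cuts [0, 19, 31, 37, 157, 199, 206, 225, 243]
  BxoII (GGGA, off=0): starts [56, 102, 150, 168, 177, 236] → cuts [56, 102, 150, 168, 177, 236]

Pooled cuts: [0, 19, 31, 37, 46, 56, 68, 84, 102, 124, 131, 140, 147, 150, 157, 163, 168, 177, 183, 190, 199, 206, 218, 225, 236, 243, 250, 262, 271, 279]

Fragment lengths:
  0→19: 19 bp
  19→31: 12 bp
  31→37: 6 bp
  37→46: 9 bp
  46→56: 10 bp
  56→68: 12 bp
  68→84: 16 bp
  84→102: 18 bp
  102→124: 22 bp
  124→131: 7 bp
  131→140: 9 bp
  140→147: 7 bp
  147→150: 3 bp
  150→157: 7 bp
  157→163: 6 bp
  163→168: 5 bp
  168→177: 9 bp
  177→183: 6 bp
  183→190: 7 bp
  190→199: 9 bp
  199→206: 7 bp
  206→218: 12 bp
  218→225: 7 bp
  225→236: 11 bp
  236→243: 7 bp
  243→250: 7 bp
  250→262: 12 bp
  262→271: 9 bp
  271→279: 8 bp
  279→0 (wrap): 284-279+0 = 5 bp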